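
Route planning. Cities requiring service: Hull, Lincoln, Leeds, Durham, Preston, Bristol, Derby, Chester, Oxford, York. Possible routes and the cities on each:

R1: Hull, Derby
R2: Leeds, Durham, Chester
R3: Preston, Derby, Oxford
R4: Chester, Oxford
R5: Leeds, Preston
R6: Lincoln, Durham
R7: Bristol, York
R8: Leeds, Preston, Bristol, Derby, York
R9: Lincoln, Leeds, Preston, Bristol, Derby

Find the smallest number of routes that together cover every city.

4

R1, R4, R6, R8 together cover {Hull, Lincoln, Leeds, Durham, Preston, Bristol, Derby, Chester, Oxford, York} — every city.
No 3 of the 9 routes cover everything (all 84 triples fall short), so 4 is minimum.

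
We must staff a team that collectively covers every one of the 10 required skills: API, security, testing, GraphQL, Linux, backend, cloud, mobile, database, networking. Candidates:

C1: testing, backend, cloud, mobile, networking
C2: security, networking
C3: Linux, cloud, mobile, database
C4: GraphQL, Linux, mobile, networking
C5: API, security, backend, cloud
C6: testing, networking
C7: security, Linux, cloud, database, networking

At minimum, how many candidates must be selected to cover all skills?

C1, C3, C4, C5 together cover {API, security, testing, GraphQL, Linux, backend, cloud, mobile, database, networking} — every skill.
No 3 of the 7 candidates cover everything (all 35 triples fall short), so 4 is minimum.

4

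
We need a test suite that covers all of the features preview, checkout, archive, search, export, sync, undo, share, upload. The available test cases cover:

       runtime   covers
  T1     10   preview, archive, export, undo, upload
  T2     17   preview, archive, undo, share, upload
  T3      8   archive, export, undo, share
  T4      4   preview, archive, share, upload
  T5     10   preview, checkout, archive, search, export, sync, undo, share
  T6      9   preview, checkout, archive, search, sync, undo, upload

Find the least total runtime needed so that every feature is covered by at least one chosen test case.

T4, T5 cover every feature at runtime 4 + 10 = 14.
Any cover uses at least 2 test cases; among all covering selections none totals below 14.

14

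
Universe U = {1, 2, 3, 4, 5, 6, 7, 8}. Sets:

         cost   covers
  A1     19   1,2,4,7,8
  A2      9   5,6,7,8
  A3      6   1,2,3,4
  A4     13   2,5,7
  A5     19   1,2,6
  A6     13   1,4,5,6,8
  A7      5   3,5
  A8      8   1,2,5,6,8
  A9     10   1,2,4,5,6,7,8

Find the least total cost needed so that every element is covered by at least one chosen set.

A2, A3 cover every element at cost 9 + 6 = 15.
Any cover uses at least 2 sets; among all covering selections none totals below 15.

15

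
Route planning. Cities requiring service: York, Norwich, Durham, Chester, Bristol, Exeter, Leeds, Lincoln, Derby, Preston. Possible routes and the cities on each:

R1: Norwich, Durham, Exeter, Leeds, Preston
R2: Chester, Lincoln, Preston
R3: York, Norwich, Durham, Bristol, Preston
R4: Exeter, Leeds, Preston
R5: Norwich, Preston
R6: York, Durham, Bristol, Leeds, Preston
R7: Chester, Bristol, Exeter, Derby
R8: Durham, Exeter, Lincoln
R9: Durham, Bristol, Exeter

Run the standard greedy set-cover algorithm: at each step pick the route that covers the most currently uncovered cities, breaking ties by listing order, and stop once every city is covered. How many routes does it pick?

4

Pick 1: R1 covers 5 new cities (Norwich, Durham, Exeter, Leeds, Preston).
Pick 2: R7 covers 3 new cities (Chester, Bristol, Derby).
Pick 3: R2 covers 1 new cities (Lincoln).
Pick 4: R3 covers 1 new cities (York).
Greedy uses 4 routes.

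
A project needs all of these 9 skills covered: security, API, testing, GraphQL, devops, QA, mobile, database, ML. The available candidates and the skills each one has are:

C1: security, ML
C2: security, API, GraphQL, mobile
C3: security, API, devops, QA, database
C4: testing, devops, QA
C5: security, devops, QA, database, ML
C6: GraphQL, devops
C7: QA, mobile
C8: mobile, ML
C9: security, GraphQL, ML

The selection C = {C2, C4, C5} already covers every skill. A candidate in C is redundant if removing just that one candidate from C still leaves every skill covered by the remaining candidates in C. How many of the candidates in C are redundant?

Drop C2: API, GraphQL, mobile uncovered — not redundant.
Drop C4: testing uncovered — not redundant.
Drop C5: database, ML uncovered — not redundant.
None of the candidates in C is redundant.

0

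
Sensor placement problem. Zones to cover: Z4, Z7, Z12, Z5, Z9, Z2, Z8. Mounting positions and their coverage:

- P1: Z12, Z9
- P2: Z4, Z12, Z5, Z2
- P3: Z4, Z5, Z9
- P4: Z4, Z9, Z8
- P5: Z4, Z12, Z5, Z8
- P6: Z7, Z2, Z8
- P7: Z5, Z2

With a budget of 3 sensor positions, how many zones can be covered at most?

Choosing P1, P2, P6 covers {Z4, Z7, Z12, Z5, Z9, Z2, Z8} — 7 zones.
That is all 7 zones.

7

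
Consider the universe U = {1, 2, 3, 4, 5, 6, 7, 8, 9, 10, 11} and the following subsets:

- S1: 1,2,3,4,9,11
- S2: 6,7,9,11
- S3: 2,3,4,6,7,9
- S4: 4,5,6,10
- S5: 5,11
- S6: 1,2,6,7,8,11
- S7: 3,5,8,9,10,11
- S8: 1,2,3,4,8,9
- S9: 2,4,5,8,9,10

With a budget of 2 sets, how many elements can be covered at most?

10

Choosing S3, S7 covers {2, 3, 4, 5, 6, 7, 8, 9, 10, 11} — 10 elements.
No choice of 2 sets does better; here 1 is left uncovered.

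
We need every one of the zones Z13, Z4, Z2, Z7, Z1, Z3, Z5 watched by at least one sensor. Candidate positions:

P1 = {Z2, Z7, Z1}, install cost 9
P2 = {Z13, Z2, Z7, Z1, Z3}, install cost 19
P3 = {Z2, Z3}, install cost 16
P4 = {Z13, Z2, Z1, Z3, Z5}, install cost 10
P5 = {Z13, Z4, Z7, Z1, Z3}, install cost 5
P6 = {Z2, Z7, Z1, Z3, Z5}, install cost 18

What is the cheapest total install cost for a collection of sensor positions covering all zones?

P4, P5 cover every zone at install cost 10 + 5 = 15.
Any cover uses at least 2 sensor positions; among all covering selections none totals below 15.

15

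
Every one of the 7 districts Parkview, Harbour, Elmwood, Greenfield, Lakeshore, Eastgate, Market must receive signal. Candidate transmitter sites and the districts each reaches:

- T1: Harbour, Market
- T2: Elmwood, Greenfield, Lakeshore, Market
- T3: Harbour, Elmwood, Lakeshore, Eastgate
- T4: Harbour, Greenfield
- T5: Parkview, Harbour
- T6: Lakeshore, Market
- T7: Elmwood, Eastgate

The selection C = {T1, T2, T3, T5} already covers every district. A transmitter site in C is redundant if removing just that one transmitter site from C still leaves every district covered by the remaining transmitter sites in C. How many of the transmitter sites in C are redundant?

1

Drop T1: the rest still cover every district — redundant.
Drop T2: Greenfield uncovered — not redundant.
Drop T3: Eastgate uncovered — not redundant.
Drop T5: Parkview uncovered — not redundant.
1 redundant: T1.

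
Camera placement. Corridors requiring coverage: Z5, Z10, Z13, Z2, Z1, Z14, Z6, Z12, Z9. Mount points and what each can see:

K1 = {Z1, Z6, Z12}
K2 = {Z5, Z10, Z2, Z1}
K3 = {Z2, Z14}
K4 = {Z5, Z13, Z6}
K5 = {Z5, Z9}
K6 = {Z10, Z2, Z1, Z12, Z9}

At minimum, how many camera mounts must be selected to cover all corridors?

3

K3, K4, K6 together cover {Z5, Z10, Z13, Z2, Z1, Z14, Z6, Z12, Z9} — every corridor.
No 2 of the 6 camera mounts cover everything (all 15 pairs fall short), so 3 is minimum.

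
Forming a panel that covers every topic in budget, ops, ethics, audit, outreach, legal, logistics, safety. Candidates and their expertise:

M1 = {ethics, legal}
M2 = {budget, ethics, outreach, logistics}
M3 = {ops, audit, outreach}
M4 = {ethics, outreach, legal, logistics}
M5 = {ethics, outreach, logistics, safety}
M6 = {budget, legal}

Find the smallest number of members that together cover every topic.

3

M3, M5, M6 together cover {budget, ops, ethics, audit, outreach, legal, logistics, safety} — every topic.
No 2 of the 6 members cover everything (all 15 pairs fall short), so 3 is minimum.
Greedy (largest uncovered first) would take M2, M3, M1, M5 — 4 members — but 3 suffice.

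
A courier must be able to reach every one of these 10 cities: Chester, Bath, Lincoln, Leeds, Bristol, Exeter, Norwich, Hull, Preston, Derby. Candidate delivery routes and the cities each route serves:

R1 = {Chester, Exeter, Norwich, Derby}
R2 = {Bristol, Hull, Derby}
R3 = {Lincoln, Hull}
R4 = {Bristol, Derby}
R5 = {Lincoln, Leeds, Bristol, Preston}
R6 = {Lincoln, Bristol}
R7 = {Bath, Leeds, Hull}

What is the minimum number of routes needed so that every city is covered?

3

R1, R5, R7 together cover {Chester, Bath, Lincoln, Leeds, Bristol, Exeter, Norwich, Hull, Preston, Derby} — every city.
No 2 of the 7 routes cover everything (all 21 pairs fall short), so 3 is minimum.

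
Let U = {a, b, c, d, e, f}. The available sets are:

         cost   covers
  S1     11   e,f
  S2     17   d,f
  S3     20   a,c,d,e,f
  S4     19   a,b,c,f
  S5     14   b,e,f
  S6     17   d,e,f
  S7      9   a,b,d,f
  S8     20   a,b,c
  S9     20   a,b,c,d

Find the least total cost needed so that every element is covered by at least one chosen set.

S3, S7 cover every element at cost 20 + 9 = 29.
Any cover uses at least 2 sets; among all covering selections none totals below 29.

29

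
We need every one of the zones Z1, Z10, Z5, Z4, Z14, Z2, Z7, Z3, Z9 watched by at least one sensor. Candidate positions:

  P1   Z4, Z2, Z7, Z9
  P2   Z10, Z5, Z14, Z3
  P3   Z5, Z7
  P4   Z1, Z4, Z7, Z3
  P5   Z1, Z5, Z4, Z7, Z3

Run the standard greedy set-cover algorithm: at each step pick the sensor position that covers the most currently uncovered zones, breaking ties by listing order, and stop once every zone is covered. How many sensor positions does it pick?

Pick 1: P5 covers 5 new zones (Z1, Z5, Z4, Z7, Z3).
Pick 2: P1 covers 2 new zones (Z2, Z9).
Pick 3: P2 covers 2 new zones (Z10, Z14).
Greedy uses 3 sensor positions.

3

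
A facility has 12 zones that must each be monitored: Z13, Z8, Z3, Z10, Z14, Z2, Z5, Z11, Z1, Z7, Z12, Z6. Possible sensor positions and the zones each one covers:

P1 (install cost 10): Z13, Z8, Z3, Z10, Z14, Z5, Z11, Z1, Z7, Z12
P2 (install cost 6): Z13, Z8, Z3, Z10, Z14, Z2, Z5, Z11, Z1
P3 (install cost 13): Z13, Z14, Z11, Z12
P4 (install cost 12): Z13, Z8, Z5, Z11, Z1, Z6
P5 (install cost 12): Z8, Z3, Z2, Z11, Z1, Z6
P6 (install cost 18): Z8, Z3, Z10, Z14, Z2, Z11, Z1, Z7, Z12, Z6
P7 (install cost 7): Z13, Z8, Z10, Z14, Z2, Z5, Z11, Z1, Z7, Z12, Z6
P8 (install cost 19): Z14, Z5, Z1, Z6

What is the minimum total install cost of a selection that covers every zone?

13

P2, P7 cover every zone at install cost 6 + 7 = 13.
Any cover uses at least 2 sensor positions; among all covering selections none totals below 13.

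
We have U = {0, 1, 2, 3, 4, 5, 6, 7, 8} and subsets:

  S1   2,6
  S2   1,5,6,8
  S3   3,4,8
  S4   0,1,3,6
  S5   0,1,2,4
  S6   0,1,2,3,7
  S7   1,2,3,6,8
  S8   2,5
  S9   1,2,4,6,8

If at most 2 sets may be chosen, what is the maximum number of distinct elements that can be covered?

8

Choosing S2, S6 covers {0, 1, 2, 3, 5, 6, 7, 8} — 8 elements.
No choice of 2 sets does better; here 4 is left uncovered.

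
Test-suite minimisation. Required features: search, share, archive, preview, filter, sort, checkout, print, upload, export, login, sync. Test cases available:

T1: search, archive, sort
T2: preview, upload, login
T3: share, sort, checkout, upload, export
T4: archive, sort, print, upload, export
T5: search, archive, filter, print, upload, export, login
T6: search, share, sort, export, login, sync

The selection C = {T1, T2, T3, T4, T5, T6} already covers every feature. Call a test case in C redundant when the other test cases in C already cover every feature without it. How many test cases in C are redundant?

2

Drop T1: the rest still cover every feature — redundant.
Drop T2: preview uncovered — not redundant.
Drop T3: checkout uncovered — not redundant.
Drop T4: the rest still cover every feature — redundant.
Drop T5: filter uncovered — not redundant.
Drop T6: sync uncovered — not redundant.
2 redundant: T1, T4.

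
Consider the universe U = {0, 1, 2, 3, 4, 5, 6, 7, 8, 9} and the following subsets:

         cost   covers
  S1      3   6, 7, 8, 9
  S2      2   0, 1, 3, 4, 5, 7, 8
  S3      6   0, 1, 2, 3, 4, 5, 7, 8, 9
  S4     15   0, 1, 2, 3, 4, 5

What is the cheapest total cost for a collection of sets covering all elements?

S1, S3 cover every element at cost 3 + 6 = 9.
Any cover uses at least 2 sets; among all covering selections none totals below 9.
Greedy by coverage-per-cost would pick S2, S1, S3 for 11 — worse than the optimum 9.

9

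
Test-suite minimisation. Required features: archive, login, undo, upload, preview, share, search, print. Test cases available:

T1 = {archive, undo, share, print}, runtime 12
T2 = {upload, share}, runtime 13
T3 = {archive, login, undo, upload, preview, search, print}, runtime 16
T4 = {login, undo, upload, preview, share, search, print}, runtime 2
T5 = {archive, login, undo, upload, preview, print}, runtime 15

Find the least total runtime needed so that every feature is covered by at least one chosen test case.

T1, T4 cover every feature at runtime 12 + 2 = 14.
Any cover uses at least 2 test cases; among all covering selections none totals below 14.

14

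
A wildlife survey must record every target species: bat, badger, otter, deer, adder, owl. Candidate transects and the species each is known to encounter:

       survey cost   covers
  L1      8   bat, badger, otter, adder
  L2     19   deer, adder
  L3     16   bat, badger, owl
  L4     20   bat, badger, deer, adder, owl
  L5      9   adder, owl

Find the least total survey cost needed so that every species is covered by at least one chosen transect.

L1, L4 cover every species at survey cost 8 + 20 = 28.
Any cover uses at least 2 transects; among all covering selections none totals below 28.

28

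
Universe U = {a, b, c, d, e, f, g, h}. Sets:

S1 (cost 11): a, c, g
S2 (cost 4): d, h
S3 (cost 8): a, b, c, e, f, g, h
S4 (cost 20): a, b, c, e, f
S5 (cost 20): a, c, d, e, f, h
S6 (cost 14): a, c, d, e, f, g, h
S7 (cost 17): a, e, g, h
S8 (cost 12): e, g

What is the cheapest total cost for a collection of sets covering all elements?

S2, S3 cover every element at cost 4 + 8 = 12.
Any cover uses at least 2 sets; among all covering selections none totals below 12.

12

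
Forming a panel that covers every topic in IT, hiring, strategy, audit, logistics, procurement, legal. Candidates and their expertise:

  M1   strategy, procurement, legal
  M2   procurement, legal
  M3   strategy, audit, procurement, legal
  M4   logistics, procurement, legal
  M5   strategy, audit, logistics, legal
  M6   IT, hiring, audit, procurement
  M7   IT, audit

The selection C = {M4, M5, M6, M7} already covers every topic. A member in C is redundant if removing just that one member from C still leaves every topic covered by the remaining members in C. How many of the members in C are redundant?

Drop M4: the rest still cover every topic — redundant.
Drop M5: strategy uncovered — not redundant.
Drop M6: hiring uncovered — not redundant.
Drop M7: the rest still cover every topic — redundant.
2 redundant: M4, M7.

2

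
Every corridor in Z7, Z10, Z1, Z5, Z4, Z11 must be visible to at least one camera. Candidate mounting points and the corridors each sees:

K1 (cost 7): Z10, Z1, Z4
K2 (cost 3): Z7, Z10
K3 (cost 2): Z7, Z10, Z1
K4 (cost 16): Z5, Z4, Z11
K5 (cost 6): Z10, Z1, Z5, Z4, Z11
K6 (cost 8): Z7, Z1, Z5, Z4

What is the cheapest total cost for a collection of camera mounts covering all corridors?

8

K3, K5 cover every corridor at cost 2 + 6 = 8.
Any cover uses at least 2 camera mounts; among all covering selections none totals below 8.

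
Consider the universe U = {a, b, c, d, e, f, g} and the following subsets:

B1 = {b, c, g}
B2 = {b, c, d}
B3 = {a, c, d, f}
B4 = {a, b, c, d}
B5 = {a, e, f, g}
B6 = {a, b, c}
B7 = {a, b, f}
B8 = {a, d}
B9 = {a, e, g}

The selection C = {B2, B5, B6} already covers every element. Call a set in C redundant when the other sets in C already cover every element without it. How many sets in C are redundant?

1

Drop B2: d uncovered — not redundant.
Drop B5: e, f, g uncovered — not redundant.
Drop B6: the rest still cover every element — redundant.
1 redundant: B6.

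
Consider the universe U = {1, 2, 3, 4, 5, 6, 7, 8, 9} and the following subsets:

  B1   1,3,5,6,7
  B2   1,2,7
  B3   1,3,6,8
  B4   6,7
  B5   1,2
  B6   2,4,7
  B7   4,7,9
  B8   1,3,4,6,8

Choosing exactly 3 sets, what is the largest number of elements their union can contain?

Choosing B1, B2, B7 covers {1, 2, 3, 4, 5, 6, 7, 9} — 8 elements.
No choice of 3 sets does better; here 8 is left uncovered.

8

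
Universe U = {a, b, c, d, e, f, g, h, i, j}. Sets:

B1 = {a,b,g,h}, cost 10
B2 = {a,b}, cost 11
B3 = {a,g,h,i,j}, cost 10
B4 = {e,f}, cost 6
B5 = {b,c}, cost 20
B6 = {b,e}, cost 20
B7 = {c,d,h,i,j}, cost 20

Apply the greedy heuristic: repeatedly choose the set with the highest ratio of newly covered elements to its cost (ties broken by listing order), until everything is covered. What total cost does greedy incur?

46

Pick 1: B3 adds 5 new (a, g, h, i, j) at cost 10 (ratio 5/10).
Pick 2: B4 adds 2 new (e, f) at cost 6 (ratio 2/6).
Pick 3: B1 adds 1 new (b) at cost 10 (ratio 1/10).
Pick 4: B7 adds 2 new (c, d) at cost 20 (ratio 2/20).
Greedy total cost: 10 + 6 + 10 + 20 = 46. (The true optimum is 36, so greedy overshoots here.)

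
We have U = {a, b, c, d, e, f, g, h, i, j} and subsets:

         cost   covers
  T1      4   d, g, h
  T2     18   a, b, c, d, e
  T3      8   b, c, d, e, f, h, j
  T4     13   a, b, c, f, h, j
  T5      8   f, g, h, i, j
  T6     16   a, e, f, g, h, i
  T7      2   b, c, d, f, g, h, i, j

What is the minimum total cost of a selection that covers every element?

T6, T7 cover every element at cost 16 + 2 = 18.
Any cover uses at least 2 sets; among all covering selections none totals below 18.
Greedy by coverage-per-cost would pick T7, T3, T4 for 23 — worse than the optimum 18.

18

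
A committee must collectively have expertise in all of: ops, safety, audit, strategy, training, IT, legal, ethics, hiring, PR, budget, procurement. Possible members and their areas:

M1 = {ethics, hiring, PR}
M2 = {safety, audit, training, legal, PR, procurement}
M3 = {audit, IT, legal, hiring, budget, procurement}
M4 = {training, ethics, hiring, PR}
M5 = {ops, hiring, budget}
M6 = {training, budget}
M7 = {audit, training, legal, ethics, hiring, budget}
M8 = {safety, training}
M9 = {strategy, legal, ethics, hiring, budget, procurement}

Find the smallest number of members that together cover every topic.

M2, M3, M5, M9 together cover {ops, safety, audit, strategy, training, IT, legal, ethics, hiring, PR, budget, procurement} — every topic.
No 3 of the 9 members cover everything (all 84 triples fall short), so 4 is minimum.

4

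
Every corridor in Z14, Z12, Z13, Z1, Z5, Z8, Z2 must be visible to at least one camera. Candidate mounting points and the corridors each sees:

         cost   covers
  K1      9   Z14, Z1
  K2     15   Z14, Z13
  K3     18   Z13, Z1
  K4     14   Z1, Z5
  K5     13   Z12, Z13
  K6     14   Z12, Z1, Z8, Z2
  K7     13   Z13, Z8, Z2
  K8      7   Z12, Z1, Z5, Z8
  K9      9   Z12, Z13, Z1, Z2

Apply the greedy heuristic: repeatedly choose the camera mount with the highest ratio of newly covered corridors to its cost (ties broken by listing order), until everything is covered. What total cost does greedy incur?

25

Pick 1: K8 adds 4 new (Z12, Z1, Z5, Z8) at cost 7 (ratio 4/7).
Pick 2: K9 adds 2 new (Z13, Z2) at cost 9 (ratio 2/9).
Pick 3: K1 adds 1 new (Z14) at cost 9 (ratio 1/9).
Greedy total cost: 7 + 9 + 9 = 25.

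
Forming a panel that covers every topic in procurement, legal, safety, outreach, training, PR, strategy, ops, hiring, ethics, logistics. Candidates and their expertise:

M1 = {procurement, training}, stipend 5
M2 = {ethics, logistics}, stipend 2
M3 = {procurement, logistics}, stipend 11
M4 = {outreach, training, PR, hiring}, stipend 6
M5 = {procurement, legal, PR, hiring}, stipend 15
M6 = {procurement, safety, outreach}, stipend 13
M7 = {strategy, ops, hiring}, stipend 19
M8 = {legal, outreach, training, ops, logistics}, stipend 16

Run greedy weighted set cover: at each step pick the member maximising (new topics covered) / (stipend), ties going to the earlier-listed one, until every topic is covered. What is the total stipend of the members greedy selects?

61

Pick 1: M2 adds 2 new (ethics, logistics) at stipend 2 (ratio 2/2).
Pick 2: M4 adds 4 new (outreach, training, PR, hiring) at stipend 6 (ratio 4/6).
Pick 3: M1 adds 1 new (procurement) at stipend 5 (ratio 1/5).
Pick 4: M8 adds 2 new (legal, ops) at stipend 16 (ratio 2/16).
Pick 5: M6 adds 1 new (safety) at stipend 13 (ratio 1/13).
Pick 6: M7 adds 1 new (strategy) at stipend 19 (ratio 1/19).
Greedy total stipend: 2 + 6 + 5 + 16 + 13 + 19 = 61. (The true optimum is 54, so greedy overshoots here.)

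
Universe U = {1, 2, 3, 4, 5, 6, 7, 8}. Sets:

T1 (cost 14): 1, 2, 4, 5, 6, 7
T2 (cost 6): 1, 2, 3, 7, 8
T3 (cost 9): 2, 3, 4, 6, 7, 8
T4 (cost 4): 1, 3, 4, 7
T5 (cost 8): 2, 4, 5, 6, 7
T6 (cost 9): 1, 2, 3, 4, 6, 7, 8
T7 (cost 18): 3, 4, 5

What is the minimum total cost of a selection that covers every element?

14

T2, T5 cover every element at cost 6 + 8 = 14.
Any cover uses at least 2 sets; among all covering selections none totals below 14.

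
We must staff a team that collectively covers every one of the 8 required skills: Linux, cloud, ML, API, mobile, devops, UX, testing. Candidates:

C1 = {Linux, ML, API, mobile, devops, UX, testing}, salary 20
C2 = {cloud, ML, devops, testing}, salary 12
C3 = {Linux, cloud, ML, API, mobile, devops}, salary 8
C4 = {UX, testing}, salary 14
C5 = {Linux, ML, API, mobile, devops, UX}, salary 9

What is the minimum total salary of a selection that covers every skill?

21

C2, C5 cover every skill at salary 12 + 9 = 21.
Any cover uses at least 2 candidates; among all covering selections none totals below 21.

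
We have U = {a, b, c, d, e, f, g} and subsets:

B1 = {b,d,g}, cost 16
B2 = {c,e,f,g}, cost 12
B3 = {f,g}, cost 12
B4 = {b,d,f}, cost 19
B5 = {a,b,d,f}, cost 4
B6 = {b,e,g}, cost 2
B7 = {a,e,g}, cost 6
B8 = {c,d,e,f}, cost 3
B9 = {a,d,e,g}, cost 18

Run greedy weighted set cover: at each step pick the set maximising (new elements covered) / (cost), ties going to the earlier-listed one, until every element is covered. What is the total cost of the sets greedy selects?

Pick 1: B6 adds 3 new (b, e, g) at cost 2 (ratio 3/2).
Pick 2: B8 adds 3 new (c, d, f) at cost 3 (ratio 3/3).
Pick 3: B5 adds 1 new (a) at cost 4 (ratio 1/4).
Greedy total cost: 2 + 3 + 4 = 9.

9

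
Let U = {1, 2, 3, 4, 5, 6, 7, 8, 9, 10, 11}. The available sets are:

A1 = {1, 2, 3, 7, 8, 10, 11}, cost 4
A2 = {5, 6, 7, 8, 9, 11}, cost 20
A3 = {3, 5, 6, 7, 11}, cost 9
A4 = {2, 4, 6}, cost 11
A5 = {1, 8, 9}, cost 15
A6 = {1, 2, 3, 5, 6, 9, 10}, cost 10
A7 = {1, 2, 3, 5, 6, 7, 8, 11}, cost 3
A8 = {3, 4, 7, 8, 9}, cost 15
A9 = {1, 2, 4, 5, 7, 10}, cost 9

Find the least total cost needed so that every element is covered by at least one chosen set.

A1, A7, A8 cover every element at cost 4 + 3 + 15 = 22.
Any cover uses at least 3 sets; among all covering selections none totals below 22.

22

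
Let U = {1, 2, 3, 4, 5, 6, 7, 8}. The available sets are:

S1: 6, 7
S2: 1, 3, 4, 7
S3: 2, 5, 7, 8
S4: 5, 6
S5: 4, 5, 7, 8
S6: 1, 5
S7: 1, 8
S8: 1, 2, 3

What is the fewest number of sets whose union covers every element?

3

S1, S2, S3 together cover {1, 2, 3, 4, 5, 6, 7, 8} — every element.
No 2 of the 8 sets cover everything (all 28 pairs fall short), so 3 is minimum.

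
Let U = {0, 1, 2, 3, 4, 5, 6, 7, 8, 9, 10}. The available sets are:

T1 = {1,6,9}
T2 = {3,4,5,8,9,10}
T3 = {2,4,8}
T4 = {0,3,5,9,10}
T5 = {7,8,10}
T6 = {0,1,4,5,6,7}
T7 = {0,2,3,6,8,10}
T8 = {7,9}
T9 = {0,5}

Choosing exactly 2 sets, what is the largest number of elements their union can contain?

Choosing T2, T6 covers {0, 1, 3, 4, 5, 6, 7, 8, 9, 10} — 10 elements.
No choice of 2 sets does better; here 2 is left uncovered.

10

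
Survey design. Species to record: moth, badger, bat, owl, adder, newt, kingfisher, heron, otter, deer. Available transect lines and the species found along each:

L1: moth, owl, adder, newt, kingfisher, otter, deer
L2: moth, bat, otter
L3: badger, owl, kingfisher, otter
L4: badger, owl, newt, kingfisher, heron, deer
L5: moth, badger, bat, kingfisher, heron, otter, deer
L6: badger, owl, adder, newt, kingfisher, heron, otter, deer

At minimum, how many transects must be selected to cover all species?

L1, L5 together cover {moth, badger, bat, owl, adder, newt, kingfisher, heron, otter, deer} — every species.
No single transect contains all 10 species, so 2 is optimal.

2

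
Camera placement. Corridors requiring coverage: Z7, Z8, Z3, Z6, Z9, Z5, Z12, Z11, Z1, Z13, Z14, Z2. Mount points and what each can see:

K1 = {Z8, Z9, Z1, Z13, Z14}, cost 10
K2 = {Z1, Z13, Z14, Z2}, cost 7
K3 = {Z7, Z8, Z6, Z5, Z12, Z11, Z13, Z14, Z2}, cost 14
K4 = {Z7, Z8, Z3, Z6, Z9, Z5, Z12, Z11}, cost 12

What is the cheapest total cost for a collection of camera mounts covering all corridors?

19

K2, K4 cover every corridor at cost 7 + 12 = 19.
Any cover uses at least 2 camera mounts; among all covering selections none totals below 19.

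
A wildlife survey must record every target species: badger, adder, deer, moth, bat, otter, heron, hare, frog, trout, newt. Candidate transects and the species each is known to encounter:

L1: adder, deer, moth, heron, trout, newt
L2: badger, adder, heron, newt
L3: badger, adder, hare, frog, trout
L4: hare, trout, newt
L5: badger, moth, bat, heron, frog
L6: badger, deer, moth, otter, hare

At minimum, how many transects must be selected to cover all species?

3

L1, L5, L6 together cover {badger, adder, deer, moth, bat, otter, heron, hare, frog, trout, newt} — every species.
No 2 of the 6 transects cover everything (all 15 pairs fall short), so 3 is minimum.
Greedy (largest uncovered first) would take L1, L3, L5, L6 — 4 transects — but 3 suffice.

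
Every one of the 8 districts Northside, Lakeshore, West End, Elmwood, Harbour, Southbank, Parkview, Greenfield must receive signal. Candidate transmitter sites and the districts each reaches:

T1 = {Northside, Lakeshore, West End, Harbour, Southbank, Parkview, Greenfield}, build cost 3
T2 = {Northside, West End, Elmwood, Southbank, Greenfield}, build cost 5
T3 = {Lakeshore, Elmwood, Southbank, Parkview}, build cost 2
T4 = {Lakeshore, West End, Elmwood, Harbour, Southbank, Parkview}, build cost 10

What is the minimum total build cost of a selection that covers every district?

T1, T3 cover every district at build cost 3 + 2 = 5.
Any cover uses at least 2 transmitter sites; among all covering selections none totals below 5.

5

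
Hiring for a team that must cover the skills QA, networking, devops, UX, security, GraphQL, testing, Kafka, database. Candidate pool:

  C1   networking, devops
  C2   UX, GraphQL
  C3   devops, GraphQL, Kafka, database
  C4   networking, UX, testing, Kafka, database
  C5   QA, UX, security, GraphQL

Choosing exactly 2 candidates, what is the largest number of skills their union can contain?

Choosing C4, C5 covers {QA, networking, UX, security, GraphQL, testing, Kafka, database} — 8 skills.
No choice of 2 candidates does better; here devops is left uncovered.

8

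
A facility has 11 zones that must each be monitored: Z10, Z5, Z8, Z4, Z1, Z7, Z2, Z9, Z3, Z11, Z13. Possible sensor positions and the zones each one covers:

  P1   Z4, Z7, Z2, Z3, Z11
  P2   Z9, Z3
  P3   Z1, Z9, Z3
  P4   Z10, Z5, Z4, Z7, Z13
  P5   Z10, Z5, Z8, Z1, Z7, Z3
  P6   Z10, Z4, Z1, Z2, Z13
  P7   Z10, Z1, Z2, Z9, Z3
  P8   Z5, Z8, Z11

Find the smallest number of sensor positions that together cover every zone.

3

P4, P7, P8 together cover {Z10, Z5, Z8, Z4, Z1, Z7, Z2, Z9, Z3, Z11, Z13} — every zone.
No 2 of the 8 sensor positions cover everything (all 28 pairs fall short), so 3 is minimum.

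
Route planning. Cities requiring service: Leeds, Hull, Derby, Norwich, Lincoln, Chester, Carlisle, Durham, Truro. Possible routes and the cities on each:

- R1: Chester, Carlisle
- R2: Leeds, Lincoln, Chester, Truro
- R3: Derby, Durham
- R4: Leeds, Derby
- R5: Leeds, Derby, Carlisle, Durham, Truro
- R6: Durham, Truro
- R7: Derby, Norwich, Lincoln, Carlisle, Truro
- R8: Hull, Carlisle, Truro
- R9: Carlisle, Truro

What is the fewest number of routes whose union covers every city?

R1, R5, R7, R8 together cover {Leeds, Hull, Derby, Norwich, Lincoln, Chester, Carlisle, Durham, Truro} — every city.
No 3 of the 9 routes cover everything (all 84 triples fall short), so 4 is minimum.

4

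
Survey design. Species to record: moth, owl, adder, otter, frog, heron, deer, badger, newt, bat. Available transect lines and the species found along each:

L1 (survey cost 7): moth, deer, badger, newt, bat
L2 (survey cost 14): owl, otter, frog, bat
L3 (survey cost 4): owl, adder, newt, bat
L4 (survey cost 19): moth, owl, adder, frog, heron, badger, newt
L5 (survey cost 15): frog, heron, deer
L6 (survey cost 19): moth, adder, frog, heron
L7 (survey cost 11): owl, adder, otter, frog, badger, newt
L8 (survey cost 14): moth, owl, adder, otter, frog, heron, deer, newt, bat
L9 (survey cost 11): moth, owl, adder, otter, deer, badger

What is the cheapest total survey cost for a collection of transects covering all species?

L1, L8 cover every species at survey cost 7 + 14 = 21.
Any cover uses at least 2 transects; among all covering selections none totals below 21.
Greedy by coverage-per-survey cost would pick L3, L1, L8 for 25 — worse than the optimum 21.

21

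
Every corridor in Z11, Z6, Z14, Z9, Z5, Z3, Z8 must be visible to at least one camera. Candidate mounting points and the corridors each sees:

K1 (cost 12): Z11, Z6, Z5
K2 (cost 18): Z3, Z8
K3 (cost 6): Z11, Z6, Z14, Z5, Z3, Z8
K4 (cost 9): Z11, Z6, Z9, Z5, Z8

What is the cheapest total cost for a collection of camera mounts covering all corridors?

15

K3, K4 cover every corridor at cost 6 + 9 = 15.
Any cover uses at least 2 camera mounts; among all covering selections none totals below 15.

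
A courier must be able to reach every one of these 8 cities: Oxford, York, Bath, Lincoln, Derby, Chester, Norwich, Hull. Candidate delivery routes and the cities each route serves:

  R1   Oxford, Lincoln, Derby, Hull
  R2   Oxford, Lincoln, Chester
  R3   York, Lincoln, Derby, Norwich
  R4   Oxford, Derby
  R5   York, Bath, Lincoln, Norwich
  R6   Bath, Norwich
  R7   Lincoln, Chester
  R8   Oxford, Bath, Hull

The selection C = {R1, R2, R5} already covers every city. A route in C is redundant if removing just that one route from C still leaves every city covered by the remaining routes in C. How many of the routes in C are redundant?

Drop R1: Derby, Hull uncovered — not redundant.
Drop R2: Chester uncovered — not redundant.
Drop R5: York, Bath, Norwich uncovered — not redundant.
None of the routes in C is redundant.

0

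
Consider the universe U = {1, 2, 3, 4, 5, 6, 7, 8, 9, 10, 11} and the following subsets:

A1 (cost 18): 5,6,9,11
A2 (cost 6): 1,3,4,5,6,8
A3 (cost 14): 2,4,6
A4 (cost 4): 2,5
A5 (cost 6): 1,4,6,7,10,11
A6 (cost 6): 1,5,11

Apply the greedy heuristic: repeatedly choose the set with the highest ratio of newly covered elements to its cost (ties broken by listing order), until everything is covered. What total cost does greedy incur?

Pick 1: A2 adds 6 new (1, 3, 4, 5, 6, 8) at cost 6 (ratio 6/6).
Pick 2: A5 adds 3 new (7, 10, 11) at cost 6 (ratio 3/6).
Pick 3: A4 adds 1 new (2) at cost 4 (ratio 1/4).
Pick 4: A1 adds 1 new (9) at cost 18 (ratio 1/18).
Greedy total cost: 6 + 6 + 4 + 18 = 34.

34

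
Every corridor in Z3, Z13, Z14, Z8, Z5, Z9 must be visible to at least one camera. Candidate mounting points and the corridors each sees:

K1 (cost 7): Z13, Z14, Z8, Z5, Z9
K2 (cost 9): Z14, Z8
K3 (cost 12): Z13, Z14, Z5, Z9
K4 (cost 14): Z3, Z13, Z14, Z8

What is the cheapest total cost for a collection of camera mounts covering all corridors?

K1, K4 cover every corridor at cost 7 + 14 = 21.
Any cover uses at least 2 camera mounts; among all covering selections none totals below 21.

21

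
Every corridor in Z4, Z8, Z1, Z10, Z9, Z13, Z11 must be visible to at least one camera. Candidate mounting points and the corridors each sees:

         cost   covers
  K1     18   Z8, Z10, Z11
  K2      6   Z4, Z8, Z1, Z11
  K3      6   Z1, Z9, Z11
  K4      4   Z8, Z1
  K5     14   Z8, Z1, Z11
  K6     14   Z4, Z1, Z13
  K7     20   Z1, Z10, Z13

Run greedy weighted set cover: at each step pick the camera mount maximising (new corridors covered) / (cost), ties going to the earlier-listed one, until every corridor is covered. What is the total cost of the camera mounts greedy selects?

Pick 1: K2 adds 4 new (Z4, Z8, Z1, Z11) at cost 6 (ratio 4/6).
Pick 2: K3 adds 1 new (Z9) at cost 6 (ratio 1/6).
Pick 3: K7 adds 2 new (Z10, Z13) at cost 20 (ratio 2/20).
Greedy total cost: 6 + 6 + 20 = 32.

32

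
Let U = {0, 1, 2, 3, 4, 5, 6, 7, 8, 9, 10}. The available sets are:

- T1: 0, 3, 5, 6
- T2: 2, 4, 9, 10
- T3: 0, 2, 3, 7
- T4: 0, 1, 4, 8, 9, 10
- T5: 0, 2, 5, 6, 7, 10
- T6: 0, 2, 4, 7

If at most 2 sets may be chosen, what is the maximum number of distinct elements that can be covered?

Choosing T4, T5 covers {0, 1, 2, 4, 5, 6, 7, 8, 9, 10} — 10 elements.
No choice of 2 sets does better; here 3 is left uncovered.

10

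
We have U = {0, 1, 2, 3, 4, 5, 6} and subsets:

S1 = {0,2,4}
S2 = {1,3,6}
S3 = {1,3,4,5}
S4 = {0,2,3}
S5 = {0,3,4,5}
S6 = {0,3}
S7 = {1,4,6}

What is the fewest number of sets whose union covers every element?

S1, S2, S3 together cover {0, 1, 2, 3, 4, 5, 6} — every element.
No 2 of the 7 sets cover everything (all 21 pairs fall short), so 3 is minimum.

3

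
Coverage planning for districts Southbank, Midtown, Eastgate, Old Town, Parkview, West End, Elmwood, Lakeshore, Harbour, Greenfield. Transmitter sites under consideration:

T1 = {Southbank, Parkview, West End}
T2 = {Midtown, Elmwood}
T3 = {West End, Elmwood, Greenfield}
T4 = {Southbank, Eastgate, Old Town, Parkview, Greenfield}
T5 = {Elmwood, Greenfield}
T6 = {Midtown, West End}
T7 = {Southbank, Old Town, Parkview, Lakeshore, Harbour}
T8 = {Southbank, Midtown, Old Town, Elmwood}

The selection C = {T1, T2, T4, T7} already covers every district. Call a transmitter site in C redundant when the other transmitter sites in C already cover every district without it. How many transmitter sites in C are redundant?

0

Drop T1: West End uncovered — not redundant.
Drop T2: Midtown, Elmwood uncovered — not redundant.
Drop T4: Eastgate, Greenfield uncovered — not redundant.
Drop T7: Lakeshore, Harbour uncovered — not redundant.
None of the transmitter sites in C is redundant.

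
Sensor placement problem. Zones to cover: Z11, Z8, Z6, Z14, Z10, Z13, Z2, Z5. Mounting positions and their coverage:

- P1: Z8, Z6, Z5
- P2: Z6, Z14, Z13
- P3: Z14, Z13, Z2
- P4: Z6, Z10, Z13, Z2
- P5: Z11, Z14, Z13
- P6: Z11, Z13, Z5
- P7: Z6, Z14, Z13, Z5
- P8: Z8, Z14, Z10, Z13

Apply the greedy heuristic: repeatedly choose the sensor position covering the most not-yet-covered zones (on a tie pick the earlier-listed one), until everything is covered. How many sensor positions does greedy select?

3

Pick 1: P4 covers 4 new zones (Z6, Z10, Z13, Z2).
Pick 2: P1 covers 2 new zones (Z8, Z5).
Pick 3: P5 covers 2 new zones (Z11, Z14).
Greedy uses 3 sensor positions.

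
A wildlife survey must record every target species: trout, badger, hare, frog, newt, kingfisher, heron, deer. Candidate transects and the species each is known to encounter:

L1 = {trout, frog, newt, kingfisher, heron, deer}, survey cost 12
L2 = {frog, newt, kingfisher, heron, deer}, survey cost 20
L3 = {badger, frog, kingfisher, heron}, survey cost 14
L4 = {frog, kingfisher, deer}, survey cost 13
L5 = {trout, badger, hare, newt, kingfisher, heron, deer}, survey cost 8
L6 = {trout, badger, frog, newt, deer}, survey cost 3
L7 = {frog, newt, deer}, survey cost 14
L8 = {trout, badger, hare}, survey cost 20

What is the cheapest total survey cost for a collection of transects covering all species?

L5, L6 cover every species at survey cost 8 + 3 = 11.
Any cover uses at least 2 transects; among all covering selections none totals below 11.

11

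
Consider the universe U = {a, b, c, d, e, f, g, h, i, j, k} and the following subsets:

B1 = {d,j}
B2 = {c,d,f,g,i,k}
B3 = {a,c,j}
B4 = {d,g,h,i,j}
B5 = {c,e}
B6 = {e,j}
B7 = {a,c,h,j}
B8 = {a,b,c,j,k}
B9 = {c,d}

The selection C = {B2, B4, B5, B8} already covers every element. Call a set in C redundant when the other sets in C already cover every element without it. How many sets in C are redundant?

0

Drop B2: f uncovered — not redundant.
Drop B4: h uncovered — not redundant.
Drop B5: e uncovered — not redundant.
Drop B8: a, b uncovered — not redundant.
None of the sets in C is redundant.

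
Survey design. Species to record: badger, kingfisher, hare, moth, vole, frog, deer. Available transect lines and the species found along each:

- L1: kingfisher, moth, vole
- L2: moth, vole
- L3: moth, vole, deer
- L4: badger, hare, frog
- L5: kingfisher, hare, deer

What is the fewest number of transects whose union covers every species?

L1, L3, L4 together cover {badger, kingfisher, hare, moth, vole, frog, deer} — every species.
No 2 of the 5 transects cover everything (all 10 pairs fall short), so 3 is minimum.

3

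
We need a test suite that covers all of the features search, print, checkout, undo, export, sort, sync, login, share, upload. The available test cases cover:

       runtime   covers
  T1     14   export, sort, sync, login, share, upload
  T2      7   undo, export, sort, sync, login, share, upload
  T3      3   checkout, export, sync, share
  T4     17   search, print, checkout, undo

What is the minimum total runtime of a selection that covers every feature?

T2, T4 cover every feature at runtime 7 + 17 = 24.
Any cover uses at least 2 test cases; among all covering selections none totals below 24.
Greedy by coverage-per-runtime would pick T3, T2, T4 for 27 — worse than the optimum 24.

24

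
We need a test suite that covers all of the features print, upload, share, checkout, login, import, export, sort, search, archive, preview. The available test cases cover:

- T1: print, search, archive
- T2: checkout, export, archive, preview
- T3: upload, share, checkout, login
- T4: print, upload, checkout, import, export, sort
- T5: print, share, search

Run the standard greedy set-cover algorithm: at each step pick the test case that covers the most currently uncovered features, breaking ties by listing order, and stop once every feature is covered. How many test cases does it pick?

Pick 1: T4 covers 6 new features (print, upload, checkout, import, export, sort).
Pick 2: T1 covers 2 new features (search, archive).
Pick 3: T3 covers 2 new features (share, login).
Pick 4: T2 covers 1 new features (preview).
Greedy uses 4 test cases.

4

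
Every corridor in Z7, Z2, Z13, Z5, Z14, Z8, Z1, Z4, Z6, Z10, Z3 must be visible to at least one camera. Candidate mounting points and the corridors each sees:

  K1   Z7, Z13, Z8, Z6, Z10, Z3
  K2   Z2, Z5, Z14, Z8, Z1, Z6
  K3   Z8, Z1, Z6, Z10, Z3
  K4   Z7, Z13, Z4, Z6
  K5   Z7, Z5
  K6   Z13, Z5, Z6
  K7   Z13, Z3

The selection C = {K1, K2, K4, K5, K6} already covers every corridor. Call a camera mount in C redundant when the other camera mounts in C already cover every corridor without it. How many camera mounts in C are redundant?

Drop K1: Z10, Z3 uncovered — not redundant.
Drop K2: Z2, Z14, Z1 uncovered — not redundant.
Drop K4: Z4 uncovered — not redundant.
Drop K5: the rest still cover every corridor — redundant.
Drop K6: the rest still cover every corridor — redundant.
2 redundant: K5, K6.

2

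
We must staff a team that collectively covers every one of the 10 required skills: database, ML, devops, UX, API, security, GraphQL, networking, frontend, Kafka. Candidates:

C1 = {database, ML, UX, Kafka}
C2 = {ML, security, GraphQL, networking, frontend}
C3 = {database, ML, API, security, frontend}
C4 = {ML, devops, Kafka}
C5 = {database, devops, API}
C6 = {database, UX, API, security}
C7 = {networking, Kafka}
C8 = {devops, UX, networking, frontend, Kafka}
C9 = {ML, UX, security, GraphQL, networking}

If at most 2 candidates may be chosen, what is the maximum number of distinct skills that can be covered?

Choosing C3, C8 covers {database, ML, devops, UX, API, security, networking, frontend, Kafka} — 9 skills.
No choice of 2 candidates does better; here GraphQL is left uncovered.

9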